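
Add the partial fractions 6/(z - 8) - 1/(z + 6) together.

Common denominator (z - 8)(z + 6). Numerator: 6(z + 6) - 1(z - 8) = (6z + 36) - (z - 8) = 5z + 44
Result: (5z + 44)/[(z - 8)(z + 6)]


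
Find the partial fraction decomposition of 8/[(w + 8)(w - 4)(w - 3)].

Using cover-up method: A = 2/33, B = 2/3, C = -8/11
Result: (2/33)/(w + 8) + (2/3)/(w - 4) - (8/11)/(w - 3)


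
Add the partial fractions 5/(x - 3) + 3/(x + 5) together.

Common denominator (x - 3)(x + 5). Numerator: 5(x + 5) + 3(x - 3) = (5x + 25) + (3x - 9) = 8x + 16
Result: (8x + 16)/[(x - 3)(x + 5)]


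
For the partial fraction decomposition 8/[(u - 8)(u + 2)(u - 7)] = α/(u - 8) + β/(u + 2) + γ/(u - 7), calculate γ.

Cover-up at u = 7: γ = 8/[(7 - 8)(7 + 2)] = 8/[(-1)(9)] = -8/9


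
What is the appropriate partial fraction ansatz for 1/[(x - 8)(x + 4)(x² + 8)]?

Two linear + quadratic: A/(x - 8) + B/(x + 4) + (Cx + D)/(x² + 8)


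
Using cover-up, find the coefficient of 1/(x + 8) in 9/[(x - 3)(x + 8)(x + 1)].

Cover (x + 8), set x=-8: 9/[(-8 - 3)(-8 + 1)] = 9/77


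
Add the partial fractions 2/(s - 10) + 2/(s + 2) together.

Common denominator (s - 10)(s + 2). Numerator: 2(s + 2) + 2(s - 10) = (2s + 4) + (2s - 20) = 4s - 16
Result: (4s - 16)/[(s - 10)(s + 2)]


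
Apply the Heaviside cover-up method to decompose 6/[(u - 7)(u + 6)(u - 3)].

Cover (u - 7), u=7: A = 6/[(7 + 6)(7 - 3)] = 3/26. Cover (u + 6), u=-6: B = 6/[(-6 - 7)(-6 - 3)] = 2/39. Cover (u - 3), u=3: C = 6/[(3 - 7)(3 + 6)] = -1/6.
Result: (3/26)/(u - 7) + (2/39)/(u + 6) - (1/6)/(u - 3)


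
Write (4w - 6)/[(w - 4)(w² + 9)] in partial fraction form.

At w=4: P = (4·4 - 6)/(4² + 9) = 2/5. Q = -P = -2/5, R = 4 - 4·P = 12/5
Result: (2/5)/(w - 4) - ((2/5)w - 12/5)/(w² + 9)


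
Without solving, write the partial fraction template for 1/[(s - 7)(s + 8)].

Distinct linear factors: α/(s - 7) + β/(s + 8)


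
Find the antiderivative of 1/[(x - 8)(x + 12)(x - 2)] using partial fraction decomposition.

Cover-up: A = 1/120, B = 1/280, C = -1/84. Decomposition: (1/120)/(x - 8) + (1/280)/(x + 12) - (1/84)/(x - 2). Integrate each term: (1/120) ln|(x - 8)| + (1/280) ln|(x + 12)| - (1/84) ln|(x - 2)| + C


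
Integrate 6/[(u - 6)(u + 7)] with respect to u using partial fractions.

Decompose: 6/[(u - 6)(u + 7)] = (6/13)/(u - 6) - (6/13)/(u + 7). Integrate each term: (6/13) ln|(u - 6)| - (6/13) ln|(u + 7)| + C


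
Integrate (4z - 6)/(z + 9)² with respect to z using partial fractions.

Decompose: P = 4, Q = 4·(-9) - 6 = -42, so (4z - 6)/(z + 9)² = 4/(z + 9) - 42/(z + 9)². Integrate: ∫ P/(z + 9) dz = 4 ln|(z + 9)|; ∫ Q/(z + 9)² dz = 42/(z + 9). Sum: 4 ln|(z + 9)| + 42/(z + 9) + C


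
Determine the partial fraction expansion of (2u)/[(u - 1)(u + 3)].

At u=1: P = (2·1 + 0)/(1 + 3) = 1/2. At u=-3: Q = (2·(-3) + 0)/(-3 - 1) = 3/2
Result: (1/2)/(u - 1) + (3/2)/(u + 3)


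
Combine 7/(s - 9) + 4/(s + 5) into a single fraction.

Common denominator (s - 9)(s + 5). Numerator: 7(s + 5) + 4(s - 9) = (7s + 35) + (4s - 36) = 11s - 1
Result: (11s - 1)/[(s - 9)(s + 5)]


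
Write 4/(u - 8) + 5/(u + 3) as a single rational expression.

Common denominator (u - 8)(u + 3). Numerator: 4(u + 3) + 5(u - 8) = (4u + 12) + (5u - 40) = 9u - 28
Result: (9u - 28)/[(u - 8)(u + 3)]


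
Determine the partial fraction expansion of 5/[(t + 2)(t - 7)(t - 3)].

Using cover-up method: P = 1/9, Q = 5/36, R = -1/4
Result: (1/9)/(t + 2) + (5/36)/(t - 7) - (1/4)/(t - 3)


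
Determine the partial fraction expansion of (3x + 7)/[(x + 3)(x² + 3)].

At x=-3: A = (3·(-3) + 7)/((-3)² + 3) = -1/6. B = -A = 1/6, C = 3 - (-3)·A = 5/2
Result: (-1/6)/(x + 3) + ((1/6)x + 5/2)/(x² + 3)


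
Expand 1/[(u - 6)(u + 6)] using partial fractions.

1/(u - 6)(u + 6) = A/(u - 6) + B/(u + 6). A = 1/(6 + 6) = 1/12, B = 1/(-6 - 6) = -1/12
Result: (1/12)/(u - 6) - (1/12)/(u + 6)


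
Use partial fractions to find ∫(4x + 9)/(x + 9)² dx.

Decompose: A = 4, B = 4·(-9) + 9 = -27, so (4x + 9)/(x + 9)² = 4/(x + 9) - 27/(x + 9)². Integrate: ∫ A/(x + 9) dx = 4 ln|(x + 9)|; ∫ B/(x + 9)² dx = 27/(x + 9). Sum: 4 ln|(x + 9)| + 27/(x + 9) + C


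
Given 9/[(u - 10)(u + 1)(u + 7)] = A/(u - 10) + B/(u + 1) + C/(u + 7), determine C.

Cover-up at u = -7: C = 9/[(-7 - 10)(-7 + 1)] = 9/[(-17)(-6)] = 9/102 = 3/34


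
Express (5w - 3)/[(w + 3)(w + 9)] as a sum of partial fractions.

At w=-3: α = (5·(-3) - 3)/(-3 + 9) = -3. At w=-9: β = (5·(-9) - 3)/(-9 + 3) = 8
Result: -3/(w + 3) + 8/(w + 9)


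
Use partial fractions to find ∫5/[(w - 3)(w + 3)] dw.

Decompose: 5/[(w - 3)(w + 3)] = (5/6)/(w - 3) - (5/6)/(w + 3). Integrate each term: (5/6) ln|(w - 3)| - (5/6) ln|(w + 3)| + C


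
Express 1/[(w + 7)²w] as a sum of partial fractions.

Cover-up at w=0: C = 1/(0 + 7)² = 1/49. Cover-up at w=-7: B = 1/(-7 - 0) = -1/7. Comparing w² coeff: A = -C = -1/49
Result: (-1/49)/(w + 7) - (1/7)/(w + 7)² + (1/49)/w


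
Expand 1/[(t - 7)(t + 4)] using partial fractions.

1/(t - 7)(t + 4) = α/(t - 7) + β/(t + 4). α = 1/(7 + 4) = 1/11, β = 1/(-4 - 7) = -1/11
Result: (1/11)/(t - 7) - (1/11)/(t + 4)


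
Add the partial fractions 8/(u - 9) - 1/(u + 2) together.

Common denominator (u - 9)(u + 2). Numerator: 8(u + 2) - 1(u - 9) = (8u + 16) - (u - 9) = 7u + 25
Result: (7u + 25)/[(u - 9)(u + 2)]


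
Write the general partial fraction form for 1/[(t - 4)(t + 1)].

Distinct linear factors: P/(t - 4) + Q/(t + 1)


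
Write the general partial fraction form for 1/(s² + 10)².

Repeated quadratic factor: (αs + β)/(s² + 10) + (γs + δ)/(s² + 10)²


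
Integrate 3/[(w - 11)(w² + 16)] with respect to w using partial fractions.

Cover-up at w=11: P = 3/(11²+16) = 3/137. Coeff matching: Q = -3/137, R = -33/137. Decomposition: (3/137)/(w - 11) - ((3/137)w + 33/137)/(w² + 16). Integrate: linear → ln, quadratic → (1/2)ln + arctan: (3/137) ln|(w - 11)| - (3/274) ln(w² + 16) - (33/548) arctan(w/4) + C


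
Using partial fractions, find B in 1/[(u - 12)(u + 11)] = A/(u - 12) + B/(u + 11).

Cover-up at u = -11: B = 1/(-11 - 12) = -1/23


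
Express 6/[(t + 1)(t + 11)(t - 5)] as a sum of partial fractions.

Using cover-up method: α = -1/10, β = 3/80, γ = 1/16
Result: (-1/10)/(t + 1) + (3/80)/(t + 11) + (1/16)/(t - 5)


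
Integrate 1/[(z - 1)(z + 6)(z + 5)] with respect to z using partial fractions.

Cover-up: α = 1/42, β = 1/7, γ = -1/6. Decomposition: (1/42)/(z - 1) + (1/7)/(z + 6) - (1/6)/(z + 5). Integrate each term: (1/42) ln|(z - 1)| + (1/7) ln|(z + 6)| - (1/6) ln|(z + 5)| + C


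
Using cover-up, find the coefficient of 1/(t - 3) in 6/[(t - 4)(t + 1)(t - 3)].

Cover (t - 3), set t=3: 6/[(3 - 4)(3 + 1)] = -3/2


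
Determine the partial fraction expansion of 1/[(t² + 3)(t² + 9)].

Coefficient matching gives α = γ = 0, β = 1/(9-3) = 1/6, δ = -β = -1/6
Result: (1/6)/(t² + 3) - (1/6)/(t² + 9)


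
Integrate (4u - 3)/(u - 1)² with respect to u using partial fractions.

Decompose: α = 4, β = 4·1 - 3 = 1, so (4u - 3)/(u - 1)² = 4/(u - 1) + 1/(u - 1)². Integrate: ∫ α/(u - 1) du = 4 ln|(u - 1)|; ∫ β/(u - 1)² du = -1/(u - 1). Sum: 4 ln|(u - 1)| - 1/(u - 1) + C


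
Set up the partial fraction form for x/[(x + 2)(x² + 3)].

Linear + irreducible quadratic: A/(x + 2) + (Bx + C)/(x² + 3)


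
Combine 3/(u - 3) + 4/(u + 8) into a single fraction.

Common denominator (u - 3)(u + 8). Numerator: 3(u + 8) + 4(u - 3) = (3u + 24) + (4u - 12) = 7u + 12
Result: (7u + 12)/[(u - 3)(u + 8)]


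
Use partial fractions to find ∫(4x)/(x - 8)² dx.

Decompose: P = 4, Q = 4·8 + 0 = 32, so (4x)/(x - 8)² = 4/(x - 8) + 32/(x - 8)². Integrate: ∫ P/(x - 8) dx = 4 ln|(x - 8)|; ∫ Q/(x - 8)² dx = -32/(x - 8). Sum: 4 ln|(x - 8)| - 32/(x - 8) + C


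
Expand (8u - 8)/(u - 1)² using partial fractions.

(8u - 8) = A(u - 1) + B. At u = 1: B = 8·1 - 8 = 0. Coeff of u: A = 8
Result: 8/(u - 1)


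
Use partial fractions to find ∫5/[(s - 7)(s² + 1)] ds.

Cover-up at s=7: α = 5/(7²+1) = 1/10. Coeff matching: β = -1/10, γ = -7/10. Decomposition: (1/10)/(s - 7) - ((1/10)s + 7/10)/(s² + 1). Integrate: linear → ln, quadratic → (1/2)ln + arctan: (1/10) ln|(s - 7)| - (1/20) ln(s² + 1) - (7/10) arctan(s) + C


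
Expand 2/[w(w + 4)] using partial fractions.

2/w(w + 4) = A/w + B/(w + 4). A = 2/(0 + 4) = 1/2, B = 2/(-4 - 0) = -1/2
Result: (1/2)/w - (1/2)/(w + 4)


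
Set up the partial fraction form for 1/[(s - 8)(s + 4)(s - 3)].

Three distinct linear factors: α/(s - 8) + β/(s + 4) + γ/(s - 3)


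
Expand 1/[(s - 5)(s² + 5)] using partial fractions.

Cover-up at s = 5: A = 1/(5² + 5) = 1/30. Then B = -A = -1/30, C = -A·(0 + 5) = -1/6
Result: (1/30)/(s - 5) - ((1/30)s + 1/6)/(s² + 5)


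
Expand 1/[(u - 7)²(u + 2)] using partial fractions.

Cover-up at u=-2: R = 1/(-2 - 7)² = 1/81. Cover-up at u=7: Q = 1/(7 + 2) = 1/9. Comparing u² coeff: P = -R = -1/81
Result: (-1/81)/(u - 7) + (1/9)/(u - 7)² + (1/81)/(u + 2)


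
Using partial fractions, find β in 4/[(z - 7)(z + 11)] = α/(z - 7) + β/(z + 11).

Cover-up at z = -11: β = 4/(-11 - 7) = -4/18 = -2/9


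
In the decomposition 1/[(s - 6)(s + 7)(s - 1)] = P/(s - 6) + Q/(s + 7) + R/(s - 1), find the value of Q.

Cover-up at s = -7: Q = 1/[(-7 - 6)(-7 - 1)] = 1/[(-13)(-8)] = 1/104


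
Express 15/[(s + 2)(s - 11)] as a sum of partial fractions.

15/(s + 2)(s - 11) = α/(s + 2) + β/(s - 11). α = 15/(-2 - 11) = -15/13, β = 15/(11 + 2) = 15/13
Result: (-15/13)/(s + 2) + (15/13)/(s - 11)


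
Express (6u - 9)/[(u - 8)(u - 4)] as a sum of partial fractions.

At u=8: P = (6·8 - 9)/(8 - 4) = 39/4. At u=4: Q = (6·4 - 9)/(4 - 8) = -15/4
Result: (39/4)/(u - 8) - (15/4)/(u - 4)


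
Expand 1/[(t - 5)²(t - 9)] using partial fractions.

Cover-up at t=9: γ = 1/(9 - 5)² = 1/16. Cover-up at t=5: β = 1/(5 - 9) = -1/4. Comparing t² coeff: α = -γ = -1/16
Result: (-1/16)/(t - 5) - (1/4)/(t - 5)² + (1/16)/(t - 9)


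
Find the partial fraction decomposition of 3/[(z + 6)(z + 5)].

3/(z + 6)(z + 5) = P/(z + 6) + Q/(z + 5). P = 3/(-6 + 5) = -3, Q = 3/(-5 + 6) = 3
Result: -3/(z + 6) + 3/(z + 5)


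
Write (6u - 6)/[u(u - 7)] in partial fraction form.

At u=0: α = (6·0 - 6)/(0 - 7) = 6/7. At u=7: β = (6·7 - 6)/(7 - 0) = 36/7
Result: (6/7)/u + (36/7)/(u - 7)


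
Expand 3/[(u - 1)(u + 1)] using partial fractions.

3/(u - 1)(u + 1) = P/(u - 1) + Q/(u + 1). P = 3/(1 + 1) = 3/2, Q = 3/(-1 - 1) = -3/2
Result: (3/2)/(u - 1) - (3/2)/(u + 1)


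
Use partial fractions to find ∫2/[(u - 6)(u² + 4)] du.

Cover-up at u=6: P = 2/(6²+4) = 1/20. Coeff matching: Q = -1/20, R = -3/10. Decomposition: (1/20)/(u - 6) - ((1/20)u + 3/10)/(u² + 4). Integrate: linear → ln, quadratic → (1/2)ln + arctan: (1/20) ln|(u - 6)| - (1/40) ln(u² + 4) - (3/20) arctan(u/2) + C


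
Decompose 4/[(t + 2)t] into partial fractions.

4/(t + 2)t = A/(t + 2) + B/t. A = 4/(-2 - 0) = -2, B = 4/(0 + 2) = 2
Result: -2/(t + 2) + 2/t


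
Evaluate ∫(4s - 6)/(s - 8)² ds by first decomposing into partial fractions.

Decompose: α = 4, β = 4·8 - 6 = 26, so (4s - 6)/(s - 8)² = 4/(s - 8) + 26/(s - 8)². Integrate: ∫ α/(s - 8) ds = 4 ln|(s - 8)|; ∫ β/(s - 8)² ds = -26/(s - 8). Sum: 4 ln|(s - 8)| - 26/(s - 8) + C


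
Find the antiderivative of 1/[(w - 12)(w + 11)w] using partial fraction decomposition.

Cover-up: α = 1/276, β = 1/253, γ = -1/132. Decomposition: (1/276)/(w - 12) + (1/253)/(w + 11) - (1/132)/w. Integrate each term: (1/276) ln|(w - 12)| + (1/253) ln|(w + 11)| - (1/132) ln|w| + C


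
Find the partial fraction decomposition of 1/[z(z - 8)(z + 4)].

Using cover-up method: P = -1/32, Q = 1/96, R = 1/48
Result: (-1/32)/z + (1/96)/(z - 8) + (1/48)/(z + 4)


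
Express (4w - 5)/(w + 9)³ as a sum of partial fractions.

(4w - 5) = P(w + 9)² + Q(w + 9) + R. At w = -9: R = 4·(-9) - 5 = -41. Coefficients: P = 0, Q = 4
Result: 4/(w + 9)² - 41/(w + 9)³


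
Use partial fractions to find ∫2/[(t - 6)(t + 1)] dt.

Decompose: 2/[(t - 6)(t + 1)] = (2/7)/(t - 6) - (2/7)/(t + 1). Integrate each term: (2/7) ln|(t - 6)| - (2/7) ln|(t + 1)| + C


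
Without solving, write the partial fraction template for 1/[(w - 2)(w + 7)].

Distinct linear factors: α/(w - 2) + β/(w + 7)


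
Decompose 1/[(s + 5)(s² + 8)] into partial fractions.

Cover-up at s = -5: P = 1/((-5)² + 8) = 1/33. Then Q = -P = -1/33, R = -P·(0 - 5) = 5/33
Result: (1/33)/(s + 5) - ((1/33)s - 5/33)/(s² + 8)


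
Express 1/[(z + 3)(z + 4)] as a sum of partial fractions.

1/(z + 3)(z + 4) = P/(z + 3) + Q/(z + 4). P = 1/(-3 + 4) = 1, Q = 1/(-4 + 3) = -1
Result: 1/(z + 3) - 1/(z + 4)


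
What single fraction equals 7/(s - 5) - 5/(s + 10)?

Common denominator (s - 5)(s + 10). Numerator: 7(s + 10) - 5(s - 5) = (7s + 70) - (5s - 25) = 2s + 95
Result: (2s + 95)/[(s - 5)(s + 10)]


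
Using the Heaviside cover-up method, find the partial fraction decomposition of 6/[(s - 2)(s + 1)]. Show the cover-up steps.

Cover (s - 2): set s=2, get P = 6/(2 + 1) = 2. Cover (s + 1): set s=-1, get Q = 6/(-1 - 2) = -2.
Result: 2/(s - 2) - 2/(s + 1)


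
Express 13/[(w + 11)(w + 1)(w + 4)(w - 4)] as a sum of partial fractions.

Using Heaviside cover-up: (-13/1050)/(w + 11) - (13/150)/(w + 1) + (13/168)/(w + 4) + (13/600)/(w - 4)


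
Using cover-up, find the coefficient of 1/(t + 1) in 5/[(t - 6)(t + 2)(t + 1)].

Cover (t + 1), set t=-1: 5/[(-1 - 6)(-1 + 2)] = -5/7


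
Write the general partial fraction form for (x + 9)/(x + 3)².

Repeated linear factor: A/(x + 3) + B/(x + 3)²


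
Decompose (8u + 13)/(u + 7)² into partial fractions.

(8u + 13) = α(u + 7) + β. At u = -7: β = 8·(-7) + 13 = -43. Coeff of u: α = 8
Result: 8/(u + 7) - 43/(u + 7)²


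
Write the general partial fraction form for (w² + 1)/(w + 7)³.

Repeated linear factor (power 3): α/(w + 7) + β/(w + 7)² + γ/(w + 7)³


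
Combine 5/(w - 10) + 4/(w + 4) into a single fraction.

Common denominator (w - 10)(w + 4). Numerator: 5(w + 4) + 4(w - 10) = (5w + 20) + (4w - 40) = 9w - 20
Result: (9w - 20)/[(w - 10)(w + 4)]


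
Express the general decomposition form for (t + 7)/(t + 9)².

Repeated linear factor: α/(t + 9) + β/(t + 9)²


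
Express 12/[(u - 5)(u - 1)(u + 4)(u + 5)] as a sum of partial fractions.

Using Heaviside cover-up: (1/30)/(u - 5) - (1/10)/(u - 1) + (4/15)/(u + 4) - (1/5)/(u + 5)


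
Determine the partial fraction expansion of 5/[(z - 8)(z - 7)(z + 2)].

Using cover-up method: P = 1/2, Q = -5/9, R = 1/18
Result: (1/2)/(z - 8) - (5/9)/(z - 7) + (1/18)/(z + 2)


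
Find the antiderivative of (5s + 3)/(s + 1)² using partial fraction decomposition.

Decompose: A = 5, B = 5·(-1) + 3 = -2, so (5s + 3)/(s + 1)² = 5/(s + 1) - 2/(s + 1)². Integrate: ∫ A/(s + 1) ds = 5 ln|(s + 1)|; ∫ B/(s + 1)² ds = 2/(s + 1). Sum: 5 ln|(s + 1)| + 2/(s + 1) + C


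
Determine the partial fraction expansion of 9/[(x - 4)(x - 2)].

9/(x - 4)(x - 2) = P/(x - 4) + Q/(x - 2). P = 9/(4 - 2) = 9/2, Q = 9/(2 - 4) = -9/2
Result: (9/2)/(x - 4) - (9/2)/(x - 2)


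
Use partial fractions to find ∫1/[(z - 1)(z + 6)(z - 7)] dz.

Cover-up: P = -1/42, Q = 1/91, R = 1/78. Decomposition: (-1/42)/(z - 1) + (1/91)/(z + 6) + (1/78)/(z - 7). Integrate each term: (-1/42) ln|(z - 1)| + (1/91) ln|(z + 6)| + (1/78) ln|(z - 7)| + C


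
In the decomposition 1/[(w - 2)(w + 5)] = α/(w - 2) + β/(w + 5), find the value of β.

Cover-up at w = -5: β = 1/(-5 - 2) = -1/7


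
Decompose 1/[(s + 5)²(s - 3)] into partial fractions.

Cover-up at s=3: C = 1/(3 + 5)² = 1/64. Cover-up at s=-5: B = 1/(-5 - 3) = -1/8. Comparing s² coeff: A = -C = -1/64
Result: (-1/64)/(s + 5) - (1/8)/(s + 5)² + (1/64)/(s - 3)


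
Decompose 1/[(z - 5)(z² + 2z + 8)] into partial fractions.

Cover-up at z = 5: α = 1/(5² + 2·5 + 8) = 1/43. Then β = -α = -1/43, γ = -α·(2 + 5) = -7/43
Result: (1/43)/(z - 5) - ((1/43)z + 7/43)/(z² + 2z + 8)


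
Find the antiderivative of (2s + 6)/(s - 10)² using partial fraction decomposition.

Decompose: P = 2, Q = 2·10 + 6 = 26, so (2s + 6)/(s - 10)² = 2/(s - 10) + 26/(s - 10)². Integrate: ∫ P/(s - 10) ds = 2 ln|(s - 10)|; ∫ Q/(s - 10)² ds = -26/(s - 10). Sum: 2 ln|(s - 10)| - 26/(s - 10) + C


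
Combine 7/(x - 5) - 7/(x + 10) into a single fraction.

Common denominator (x - 5)(x + 10). Numerator: 7(x + 10) - 7(x - 5) = (7x + 70) - (7x - 35) = 105
Result: (105)/[(x - 5)(x + 10)]


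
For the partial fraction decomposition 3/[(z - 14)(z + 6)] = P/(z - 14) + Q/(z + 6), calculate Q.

Cover-up at z = -6: Q = 3/(-6 - 14) = -3/20


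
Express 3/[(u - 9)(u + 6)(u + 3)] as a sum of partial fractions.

Using cover-up method: α = 1/60, β = 1/15, γ = -1/12
Result: (1/60)/(u - 9) + (1/15)/(u + 6) - (1/12)/(u + 3)


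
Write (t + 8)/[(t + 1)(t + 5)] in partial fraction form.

At t=-1: P = (1·(-1) + 8)/(-1 + 5) = 7/4. At t=-5: Q = (1·(-5) + 8)/(-5 + 1) = -3/4
Result: (7/4)/(t + 1) - (3/4)/(t + 5)


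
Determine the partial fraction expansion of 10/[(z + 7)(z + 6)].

10/(z + 7)(z + 6) = P/(z + 7) + Q/(z + 6). P = 10/(-7 + 6) = -10, Q = 10/(-6 + 7) = 10
Result: -10/(z + 7) + 10/(z + 6)


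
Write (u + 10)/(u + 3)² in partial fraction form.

(u + 10) = A(u + 3) + B. At u = -3: B = 1·(-3) + 10 = 7. Coeff of u: A = 1
Result: 1/(u + 3) + 7/(u + 3)²


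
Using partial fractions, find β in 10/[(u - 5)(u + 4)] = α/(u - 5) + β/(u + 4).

Cover-up at u = -4: β = 10/(-4 - 5) = -10/9


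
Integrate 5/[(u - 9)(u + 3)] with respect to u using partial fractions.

Decompose: 5/[(u - 9)(u + 3)] = (5/12)/(u - 9) - (5/12)/(u + 3). Integrate each term: (5/12) ln|(u - 9)| - (5/12) ln|(u + 3)| + C


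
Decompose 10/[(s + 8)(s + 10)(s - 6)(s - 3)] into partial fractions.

Using Heaviside cover-up: (5/154)/(s + 8) - (5/208)/(s + 10) + (5/336)/(s - 6) - (10/429)/(s - 3)


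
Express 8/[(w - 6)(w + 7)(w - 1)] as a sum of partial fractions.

Using cover-up method: A = 8/65, B = 1/13, C = -1/5
Result: (8/65)/(w - 6) + (1/13)/(w + 7) - (1/5)/(w - 1)


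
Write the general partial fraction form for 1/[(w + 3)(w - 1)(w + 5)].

Three distinct linear factors: α/(w + 3) + β/(w - 1) + γ/(w + 5)


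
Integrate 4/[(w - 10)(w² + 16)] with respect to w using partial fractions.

Cover-up at w=10: P = 4/(10²+16) = 1/29. Coeff matching: Q = -1/29, R = -10/29. Decomposition: (1/29)/(w - 10) - ((1/29)w + 10/29)/(w² + 16). Integrate: linear → ln, quadratic → (1/2)ln + arctan: (1/29) ln|(w - 10)| - (1/58) ln(w² + 16) - (5/58) arctan(w/4) + C


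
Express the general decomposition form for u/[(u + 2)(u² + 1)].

Linear + irreducible quadratic: P/(u + 2) + (Qu + R)/(u² + 1)


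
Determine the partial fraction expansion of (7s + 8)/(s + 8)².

(7s + 8) = A(s + 8) + B. At s = -8: B = 7·(-8) + 8 = -48. Coeff of s: A = 7
Result: 7/(s + 8) - 48/(s + 8)²


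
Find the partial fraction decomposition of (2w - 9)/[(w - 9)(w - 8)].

At w=9: A = (2·9 - 9)/(9 - 8) = 9. At w=8: B = (2·8 - 9)/(8 - 9) = -7
Result: 9/(w - 9) - 7/(w - 8)


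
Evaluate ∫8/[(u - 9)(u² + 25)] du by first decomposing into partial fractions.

Cover-up at u=9: P = 8/(9²+25) = 4/53. Coeff matching: Q = -4/53, R = -36/53. Decomposition: (4/53)/(u - 9) - ((4/53)u + 36/53)/(u² + 25). Integrate: linear → ln, quadratic → (1/2)ln + arctan: (4/53) ln|(u - 9)| - (2/53) ln(u² + 25) - (36/265) arctan(u/5) + C


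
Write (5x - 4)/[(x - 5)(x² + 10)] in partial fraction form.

At x=5: P = (5·5 - 4)/(5² + 10) = 3/5. Q = -P = -3/5, R = 5 - 5·P = 2
Result: (3/5)/(x - 5) - ((3/5)x - 2)/(x² + 10)


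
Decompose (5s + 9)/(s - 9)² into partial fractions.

(5s + 9) = P(s - 9) + Q. At s = 9: Q = 5·9 + 9 = 54. Coeff of s: P = 5
Result: 5/(s - 9) + 54/(s - 9)²


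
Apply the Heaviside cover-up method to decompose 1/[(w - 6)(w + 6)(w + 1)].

Cover (w - 6), w=6: P = 1/[(6 + 6)(6 + 1)] = 1/84. Cover (w + 6), w=-6: Q = 1/[(-6 - 6)(-6 + 1)] = 1/60. Cover (w + 1), w=-1: R = 1/[(-1 - 6)(-1 + 6)] = -1/35.
Result: (1/84)/(w - 6) + (1/60)/(w + 6) - (1/35)/(w + 1)


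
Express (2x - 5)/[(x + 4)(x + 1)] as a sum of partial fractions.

At x=-4: α = (2·(-4) - 5)/(-4 + 1) = 13/3. At x=-1: β = (2·(-1) - 5)/(-1 + 4) = -7/3
Result: (13/3)/(x + 4) - (7/3)/(x + 1)


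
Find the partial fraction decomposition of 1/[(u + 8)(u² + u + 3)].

Cover-up at u = -8: P = 1/((-8)² + 1·(-8) + 3) = 1/59. Then Q = -P = -1/59, R = -P·(1 - 8) = 7/59
Result: (1/59)/(u + 8) - ((1/59)u - 7/59)/(u² + u + 3)


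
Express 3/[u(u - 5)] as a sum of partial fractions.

3/u(u - 5) = P/u + Q/(u - 5). P = 3/(0 - 5) = -3/5, Q = 3/(5 - 0) = 3/5
Result: (-3/5)/u + (3/5)/(u - 5)


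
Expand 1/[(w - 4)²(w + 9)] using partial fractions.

Cover-up at w=-9: γ = 1/(-9 - 4)² = 1/169. Cover-up at w=4: β = 1/(4 + 9) = 1/13. Comparing w² coeff: α = -γ = -1/169
Result: (-1/169)/(w - 4) + (1/13)/(w - 4)² + (1/169)/(w + 9)


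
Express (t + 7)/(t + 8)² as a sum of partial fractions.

(t + 7) = A(t + 8) + B. At t = -8: B = 1·(-8) + 7 = -1. Coeff of t: A = 1
Result: 1/(t + 8) - 1/(t + 8)²


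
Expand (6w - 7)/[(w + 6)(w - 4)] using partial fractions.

At w=-6: P = (6·(-6) - 7)/(-6 - 4) = 43/10. At w=4: Q = (6·4 - 7)/(4 + 6) = 17/10
Result: (43/10)/(w + 6) + (17/10)/(w - 4)


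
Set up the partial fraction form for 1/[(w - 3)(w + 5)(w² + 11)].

Two linear + quadratic: P/(w - 3) + Q/(w + 5) + (Rw + S)/(w² + 11)


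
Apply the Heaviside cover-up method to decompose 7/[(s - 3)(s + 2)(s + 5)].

Cover (s - 3), s=3: α = 7/[(3 + 2)(3 + 5)] = 7/40. Cover (s + 2), s=-2: β = 7/[(-2 - 3)(-2 + 5)] = -7/15. Cover (s + 5), s=-5: γ = 7/[(-5 - 3)(-5 + 2)] = 7/24.
Result: (7/40)/(s - 3) - (7/15)/(s + 2) + (7/24)/(s + 5)


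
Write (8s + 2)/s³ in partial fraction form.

(8s + 2) = As² + Bs + C. At s = 0: C = 8·0 + 2 = 2. Coefficients: A = 0, B = 8
Result: 8/s² + 2/s³


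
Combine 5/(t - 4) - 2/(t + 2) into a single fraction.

Common denominator (t - 4)(t + 2). Numerator: 5(t + 2) - 2(t - 4) = (5t + 10) - (2t - 8) = 3t + 18
Result: (3t + 18)/[(t - 4)(t + 2)]


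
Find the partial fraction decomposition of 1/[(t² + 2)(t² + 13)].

Coefficient matching gives α = γ = 0, β = 1/(13-2) = 1/11, δ = -β = -1/11
Result: (1/11)/(t² + 2) - (1/11)/(t² + 13)


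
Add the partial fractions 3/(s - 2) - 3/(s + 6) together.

Common denominator (s - 2)(s + 6). Numerator: 3(s + 6) - 3(s - 2) = (3s + 18) - (3s - 6) = 24
Result: (24)/[(s - 2)(s + 6)]


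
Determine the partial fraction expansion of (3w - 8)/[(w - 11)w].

At w=11: P = (3·11 - 8)/(11 - 0) = 25/11. At w=0: Q = (3·0 - 8)/(0 - 11) = 8/11
Result: (25/11)/(w - 11) + (8/11)/w


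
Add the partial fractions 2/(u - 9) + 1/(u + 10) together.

Common denominator (u - 9)(u + 10). Numerator: 2(u + 10) + 1(u - 9) = (2u + 20) + (u - 9) = 3u + 11
Result: (3u + 11)/[(u - 9)(u + 10)]


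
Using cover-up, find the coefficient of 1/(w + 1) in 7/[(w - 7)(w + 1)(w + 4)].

Cover (w + 1), set w=-1: 7/[(-1 - 7)(-1 + 4)] = -7/24


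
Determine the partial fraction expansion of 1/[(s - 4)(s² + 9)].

Cover-up at s = 4: α = 1/(4² + 9) = 1/25. Then β = -α = -1/25, γ = -α·(0 + 4) = -4/25
Result: (1/25)/(s - 4) - ((1/25)s + 4/25)/(s² + 9)


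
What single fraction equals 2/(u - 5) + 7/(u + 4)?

Common denominator (u - 5)(u + 4). Numerator: 2(u + 4) + 7(u - 5) = (2u + 8) + (7u - 35) = 9u - 27
Result: (9u - 27)/[(u - 5)(u + 4)]


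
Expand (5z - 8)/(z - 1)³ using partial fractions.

(5z - 8) = α(z - 1)² + β(z - 1) + γ. At z = 1: γ = 5·1 - 8 = -3. Coefficients: α = 0, β = 5
Result: 5/(z - 1)² - 3/(z - 1)³


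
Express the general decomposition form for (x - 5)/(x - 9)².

Repeated linear factor: α/(x - 9) + β/(x - 9)²


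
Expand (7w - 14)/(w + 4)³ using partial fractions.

(7w - 14) = P(w + 4)² + Q(w + 4) + R. At w = -4: R = 7·(-4) - 14 = -42. Coefficients: P = 0, Q = 7
Result: 7/(w + 4)² - 42/(w + 4)³


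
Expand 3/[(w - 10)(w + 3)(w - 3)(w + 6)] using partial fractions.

Using Heaviside cover-up: (3/1456)/(w - 10) + (1/78)/(w + 3) - (1/126)/(w - 3) - (1/144)/(w + 6)


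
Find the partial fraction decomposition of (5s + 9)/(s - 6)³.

(5s + 9) = P(s - 6)² + Q(s - 6) + R. At s = 6: R = 5·6 + 9 = 39. Coefficients: P = 0, Q = 5
Result: 5/(s - 6)² + 39/(s - 6)³


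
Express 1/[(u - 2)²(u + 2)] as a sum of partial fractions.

Cover-up at u=-2: R = 1/(-2 - 2)² = 1/16. Cover-up at u=2: Q = 1/(2 + 2) = 1/4. Comparing u² coeff: P = -R = -1/16
Result: (-1/16)/(u - 2) + (1/4)/(u - 2)² + (1/16)/(u + 2)


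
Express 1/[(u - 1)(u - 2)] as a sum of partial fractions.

1/(u - 1)(u - 2) = α/(u - 1) + β/(u - 2). α = 1/(1 - 2) = -1, β = 1/(2 - 1) = 1
Result: -1/(u - 1) + 1/(u - 2)


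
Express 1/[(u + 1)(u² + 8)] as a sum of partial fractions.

Cover-up at u = -1: α = 1/((-1)² + 8) = 1/9. Then β = -α = -1/9, γ = -α·(0 - 1) = 1/9
Result: (1/9)/(u + 1) - ((1/9)u - 1/9)/(u² + 8)


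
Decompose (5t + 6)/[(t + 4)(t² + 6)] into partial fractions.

At t=-4: A = (5·(-4) + 6)/((-4)² + 6) = -7/11. B = -A = 7/11, C = 5 - (-4)·A = 27/11
Result: (-7/11)/(t + 4) + ((7/11)t + 27/11)/(t² + 6)


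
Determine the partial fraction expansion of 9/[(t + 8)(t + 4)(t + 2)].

Using cover-up method: A = 3/8, B = -9/8, C = 3/4
Result: (3/8)/(t + 8) - (9/8)/(t + 4) + (3/4)/(t + 2)


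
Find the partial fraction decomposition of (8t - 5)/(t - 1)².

(8t - 5) = A(t - 1) + B. At t = 1: B = 8·1 - 5 = 3. Coeff of t: A = 8
Result: 8/(t - 1) + 3/(t - 1)²


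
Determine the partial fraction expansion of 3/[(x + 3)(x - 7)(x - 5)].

Using cover-up method: A = 3/80, B = 3/20, C = -3/16
Result: (3/80)/(x + 3) + (3/20)/(x - 7) - (3/16)/(x - 5)


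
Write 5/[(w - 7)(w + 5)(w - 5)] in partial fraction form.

Using cover-up method: α = 5/24, β = 1/24, γ = -1/4
Result: (5/24)/(w - 7) + (1/24)/(w + 5) - (1/4)/(w - 5)


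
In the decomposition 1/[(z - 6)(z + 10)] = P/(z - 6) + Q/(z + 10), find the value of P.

Cover-up at z = 6: P = 1/(6 + 10) = 1/16


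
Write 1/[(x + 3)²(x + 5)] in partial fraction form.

Cover-up at x=-5: R = 1/(-5 + 3)² = 1/4. Cover-up at x=-3: Q = 1/(-3 + 5) = 1/2. Comparing x² coeff: P = -R = -1/4
Result: (-1/4)/(x + 3) + (1/2)/(x + 3)² + (1/4)/(x + 5)


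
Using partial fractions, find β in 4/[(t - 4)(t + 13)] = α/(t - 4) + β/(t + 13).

Cover-up at t = -13: β = 4/(-13 - 4) = -4/17


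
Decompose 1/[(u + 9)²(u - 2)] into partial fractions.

Cover-up at u=2: R = 1/(2 + 9)² = 1/121. Cover-up at u=-9: Q = 1/(-9 - 2) = -1/11. Comparing u² coeff: P = -R = -1/121
Result: (-1/121)/(u + 9) - (1/11)/(u + 9)² + (1/121)/(u - 2)


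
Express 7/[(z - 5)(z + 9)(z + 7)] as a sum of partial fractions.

Using cover-up method: A = 1/24, B = 1/4, C = -7/24
Result: (1/24)/(z - 5) + (1/4)/(z + 9) - (7/24)/(z + 7)


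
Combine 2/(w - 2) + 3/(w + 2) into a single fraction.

Common denominator (w - 2)(w + 2). Numerator: 2(w + 2) + 3(w - 2) = (2w + 4) + (3w - 6) = 5w - 2
Result: (5w - 2)/[(w - 2)(w + 2)]


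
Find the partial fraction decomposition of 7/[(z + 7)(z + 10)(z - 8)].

Using cover-up method: A = -7/45, B = 7/54, C = 7/270
Result: (-7/45)/(z + 7) + (7/54)/(z + 10) + (7/270)/(z - 8)


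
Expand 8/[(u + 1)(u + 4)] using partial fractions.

8/(u + 1)(u + 4) = α/(u + 1) + β/(u + 4). α = 8/(-1 + 4) = 8/3, β = 8/(-4 + 1) = -8/3
Result: (8/3)/(u + 1) - (8/3)/(u + 4)


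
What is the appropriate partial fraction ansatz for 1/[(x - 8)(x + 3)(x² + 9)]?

Two linear + quadratic: α/(x - 8) + β/(x + 3) + (γx + δ)/(x² + 9)


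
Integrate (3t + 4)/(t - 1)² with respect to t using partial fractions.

Decompose: P = 3, Q = 3·1 + 4 = 7, so (3t + 4)/(t - 1)² = 3/(t - 1) + 7/(t - 1)². Integrate: ∫ P/(t - 1) dt = 3 ln|(t - 1)|; ∫ Q/(t - 1)² dt = -7/(t - 1). Sum: 3 ln|(t - 1)| - 7/(t - 1) + C


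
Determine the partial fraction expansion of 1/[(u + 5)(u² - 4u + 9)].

Cover-up at u = -5: α = 1/((-5)² - 4·(-5) + 9) = 1/54. Then β = -α = -1/54, γ = -α·(-4 - 5) = 1/6
Result: (1/54)/(u + 5) - ((1/54)u - 1/6)/(u² - 4u + 9)


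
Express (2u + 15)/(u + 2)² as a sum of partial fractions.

(2u + 15) = P(u + 2) + Q. At u = -2: Q = 2·(-2) + 15 = 11. Coeff of u: P = 2
Result: 2/(u + 2) + 11/(u + 2)²


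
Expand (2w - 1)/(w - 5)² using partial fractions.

(2w - 1) = P(w - 5) + Q. At w = 5: Q = 2·5 - 1 = 9. Coeff of w: P = 2
Result: 2/(w - 5) + 9/(w - 5)²


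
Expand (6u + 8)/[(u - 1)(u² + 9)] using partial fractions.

At u=1: α = (6·1 + 8)/(1² + 9) = 7/5. β = -α = -7/5, γ = 6 - 1·α = 23/5
Result: (7/5)/(u - 1) - ((7/5)u - 23/5)/(u² + 9)


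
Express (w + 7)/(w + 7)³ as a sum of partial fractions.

(w + 7) = P(w + 7)² + Q(w + 7) + R. At w = -7: R = 1·(-7) + 7 = 0. Coefficients: P = 0, Q = 1
Result: 1/(w + 7)²


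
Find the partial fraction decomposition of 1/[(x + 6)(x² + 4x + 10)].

Cover-up at x = -6: A = 1/((-6)² + 4·(-6) + 10) = 1/22. Then B = -A = -1/22, C = -A·(4 - 6) = 1/11
Result: (1/22)/(x + 6) - ((1/22)x - 1/11)/(x² + 4x + 10)


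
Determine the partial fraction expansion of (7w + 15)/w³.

(7w + 15) = αw² + βw + γ. At w = 0: γ = 7·0 + 15 = 15. Coefficients: α = 0, β = 7
Result: 7/w² + 15/w³


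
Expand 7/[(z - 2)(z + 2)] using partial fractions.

7/(z - 2)(z + 2) = α/(z - 2) + β/(z + 2). α = 7/(2 + 2) = 7/4, β = 7/(-2 - 2) = -7/4
Result: (7/4)/(z - 2) - (7/4)/(z + 2)


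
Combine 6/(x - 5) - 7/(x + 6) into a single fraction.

Common denominator (x - 5)(x + 6). Numerator: 6(x + 6) - 7(x - 5) = (6x + 36) - (7x - 35) = -x + 71
Result: (-x + 71)/[(x - 5)(x + 6)]


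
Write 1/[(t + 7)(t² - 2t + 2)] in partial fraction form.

Cover-up at t = -7: α = 1/((-7)² - 2·(-7) + 2) = 1/65. Then β = -α = -1/65, γ = -α·(-2 - 7) = 9/65
Result: (1/65)/(t + 7) - ((1/65)t - 9/65)/(t² - 2t + 2)


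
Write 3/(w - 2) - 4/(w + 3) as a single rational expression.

Common denominator (w - 2)(w + 3). Numerator: 3(w + 3) - 4(w - 2) = (3w + 9) - (4w - 8) = -w + 17
Result: (-w + 17)/[(w - 2)(w + 3)]


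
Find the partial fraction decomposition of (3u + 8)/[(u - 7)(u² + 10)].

At u=7: A = (3·7 + 8)/(7² + 10) = 29/59. B = -A = -29/59, C = 3 - 7·A = -26/59
Result: (29/59)/(u - 7) - ((29/59)u + 26/59)/(u² + 10)


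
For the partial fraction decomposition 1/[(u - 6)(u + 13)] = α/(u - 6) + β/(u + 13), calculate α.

Cover-up at u = 6: α = 1/(6 + 13) = 1/19


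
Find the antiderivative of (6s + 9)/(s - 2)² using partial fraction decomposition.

Decompose: α = 6, β = 6·2 + 9 = 21, so (6s + 9)/(s - 2)² = 6/(s - 2) + 21/(s - 2)². Integrate: ∫ α/(s - 2) ds = 6 ln|(s - 2)|; ∫ β/(s - 2)² ds = -21/(s - 2). Sum: 6 ln|(s - 2)| - 21/(s - 2) + C


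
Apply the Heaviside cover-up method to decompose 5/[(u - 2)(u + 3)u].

Cover (u - 2), u=2: A = 5/[(2 + 3)(2 - 0)] = 1/2. Cover (u + 3), u=-3: B = 5/[(-3 - 2)(-3 - 0)] = 1/3. Cover u, u=0: C = 5/[(0 - 2)(0 + 3)] = -5/6.
Result: (1/2)/(u - 2) + (1/3)/(u + 3) - (5/6)/u


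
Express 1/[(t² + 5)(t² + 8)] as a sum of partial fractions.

Coefficient matching gives A = C = 0, B = 1/(8-5) = 1/3, D = -B = -1/3
Result: (1/3)/(t² + 5) - (1/3)/(t² + 8)


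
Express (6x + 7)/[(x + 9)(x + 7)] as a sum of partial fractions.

At x=-9: α = (6·(-9) + 7)/(-9 + 7) = 47/2. At x=-7: β = (6·(-7) + 7)/(-7 + 9) = -35/2
Result: (47/2)/(x + 9) - (35/2)/(x + 7)


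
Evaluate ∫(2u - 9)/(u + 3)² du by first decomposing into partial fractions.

Decompose: A = 2, B = 2·(-3) - 9 = -15, so (2u - 9)/(u + 3)² = 2/(u + 3) - 15/(u + 3)². Integrate: ∫ A/(u + 3) du = 2 ln|(u + 3)|; ∫ B/(u + 3)² du = 15/(u + 3). Sum: 2 ln|(u + 3)| + 15/(u + 3) + C


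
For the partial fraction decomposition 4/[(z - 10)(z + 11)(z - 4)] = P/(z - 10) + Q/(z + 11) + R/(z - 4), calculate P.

Cover-up at z = 10: P = 4/[(10 + 11)(10 - 4)] = 4/[(21)(6)] = 4/126 = 2/63


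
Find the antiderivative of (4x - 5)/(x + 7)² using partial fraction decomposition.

Decompose: P = 4, Q = 4·(-7) - 5 = -33, so (4x - 5)/(x + 7)² = 4/(x + 7) - 33/(x + 7)². Integrate: ∫ P/(x + 7) dx = 4 ln|(x + 7)|; ∫ Q/(x + 7)² dx = 33/(x + 7). Sum: 4 ln|(x + 7)| + 33/(x + 7) + C


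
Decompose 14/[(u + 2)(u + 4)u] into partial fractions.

Using cover-up method: A = -7/2, B = 7/4, C = 7/4
Result: (-7/2)/(u + 2) + (7/4)/(u + 4) + (7/4)/u


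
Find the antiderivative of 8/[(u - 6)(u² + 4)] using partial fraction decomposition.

Cover-up at u=6: A = 8/(6²+4) = 1/5. Coeff matching: B = -1/5, C = -6/5. Decomposition: (1/5)/(u - 6) - ((1/5)u + 6/5)/(u² + 4). Integrate: linear → ln, quadratic → (1/2)ln + arctan: (1/5) ln|(u - 6)| - (1/10) ln(u² + 4) - (3/5) arctan(u/2) + C


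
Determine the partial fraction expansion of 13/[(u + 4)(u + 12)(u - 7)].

Using cover-up method: α = -13/88, β = 13/152, γ = 13/209
Result: (-13/88)/(u + 4) + (13/152)/(u + 12) + (13/209)/(u - 7)


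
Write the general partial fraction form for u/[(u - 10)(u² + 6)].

Linear + irreducible quadratic: A/(u - 10) + (Bu + C)/(u² + 6)


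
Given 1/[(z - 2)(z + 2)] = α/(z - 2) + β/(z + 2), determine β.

Cover-up at z = -2: β = 1/(-2 - 2) = -1/4


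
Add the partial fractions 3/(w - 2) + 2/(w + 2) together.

Common denominator (w - 2)(w + 2). Numerator: 3(w + 2) + 2(w - 2) = (3w + 6) + (2w - 4) = 5w + 2
Result: (5w + 2)/[(w - 2)(w + 2)]


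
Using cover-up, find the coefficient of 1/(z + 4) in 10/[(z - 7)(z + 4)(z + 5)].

Cover (z + 4), set z=-4: 10/[(-4 - 7)(-4 + 5)] = -10/11


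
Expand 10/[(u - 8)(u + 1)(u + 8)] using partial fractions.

Using cover-up method: α = 5/72, β = -10/63, γ = 5/56
Result: (5/72)/(u - 8) - (10/63)/(u + 1) + (5/56)/(u + 8)


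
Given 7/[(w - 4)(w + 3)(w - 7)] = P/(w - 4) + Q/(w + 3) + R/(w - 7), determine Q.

Cover-up at w = -3: Q = 7/[(-3 - 4)(-3 - 7)] = 7/[(-7)(-10)] = 7/70 = 1/10


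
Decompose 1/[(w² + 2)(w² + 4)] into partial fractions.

Coefficient matching gives α = γ = 0, β = 1/(4-2) = 1/2, δ = -β = -1/2
Result: (1/2)/(w² + 2) - (1/2)/(w² + 4)


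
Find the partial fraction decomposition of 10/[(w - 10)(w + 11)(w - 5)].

Using cover-up method: α = 2/21, β = 5/168, γ = -1/8
Result: (2/21)/(w - 10) + (5/168)/(w + 11) - (1/8)/(w - 5)


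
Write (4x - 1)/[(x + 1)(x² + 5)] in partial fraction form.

At x=-1: P = (4·(-1) - 1)/((-1)² + 5) = -5/6. Q = -P = 5/6, R = 4 - (-1)·P = 19/6
Result: (-5/6)/(x + 1) + ((5/6)x + 19/6)/(x² + 5)


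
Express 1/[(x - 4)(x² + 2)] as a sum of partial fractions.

Cover-up at x = 4: P = 1/(4² + 2) = 1/18. Then Q = -P = -1/18, R = -P·(0 + 4) = -2/9
Result: (1/18)/(x - 4) - ((1/18)x + 2/9)/(x² + 2)


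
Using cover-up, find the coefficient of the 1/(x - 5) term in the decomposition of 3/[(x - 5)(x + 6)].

Cover (x - 5), set x=5: 3/((x + 6) at x=5) = 3/(11) = 3/11


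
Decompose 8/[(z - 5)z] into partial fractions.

8/(z - 5)z = P/(z - 5) + Q/z. P = 8/(5 - 0) = 8/5, Q = 8/(0 - 5) = -8/5
Result: (8/5)/(z - 5) - (8/5)/z


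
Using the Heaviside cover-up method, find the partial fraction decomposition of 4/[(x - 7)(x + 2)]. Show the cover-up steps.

Cover (x - 7): set x=7, get A = 4/(7 + 2) = 4/9. Cover (x + 2): set x=-2, get B = 4/(-2 - 7) = -4/9.
Result: (4/9)/(x - 7) - (4/9)/(x + 2)


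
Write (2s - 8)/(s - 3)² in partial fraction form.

(2s - 8) = α(s - 3) + β. At s = 3: β = 2·3 - 8 = -2. Coeff of s: α = 2
Result: 2/(s - 3) - 2/(s - 3)²


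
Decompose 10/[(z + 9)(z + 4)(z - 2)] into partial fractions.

Using cover-up method: P = 2/11, Q = -1/3, R = 5/33
Result: (2/11)/(z + 9) - (1/3)/(z + 4) + (5/33)/(z - 2)


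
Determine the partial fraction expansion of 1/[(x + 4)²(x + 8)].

Cover-up at x=-8: C = 1/(-8 + 4)² = 1/16. Cover-up at x=-4: B = 1/(-4 + 8) = 1/4. Comparing x² coeff: A = -C = -1/16
Result: (-1/16)/(x + 4) + (1/4)/(x + 4)² + (1/16)/(x + 8)


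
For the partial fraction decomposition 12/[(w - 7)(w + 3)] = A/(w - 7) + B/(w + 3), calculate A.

Cover-up at w = 7: A = 12/(7 + 3) = 12/10 = 6/5


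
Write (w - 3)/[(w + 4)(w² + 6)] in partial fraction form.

At w=-4: A = (1·(-4) - 3)/((-4)² + 6) = -7/22. B = -A = 7/22, C = 1 - (-4)·A = -3/11
Result: (-7/22)/(w + 4) + ((7/22)w - 3/11)/(w² + 6)


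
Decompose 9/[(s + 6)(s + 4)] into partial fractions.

9/(s + 6)(s + 4) = P/(s + 6) + Q/(s + 4). P = 9/(-6 + 4) = -9/2, Q = 9/(-4 + 6) = 9/2
Result: (-9/2)/(s + 6) + (9/2)/(s + 4)


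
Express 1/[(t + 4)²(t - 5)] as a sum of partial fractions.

Cover-up at t=5: C = 1/(5 + 4)² = 1/81. Cover-up at t=-4: B = 1/(-4 - 5) = -1/9. Comparing t² coeff: A = -C = -1/81
Result: (-1/81)/(t + 4) - (1/9)/(t + 4)² + (1/81)/(t - 5)


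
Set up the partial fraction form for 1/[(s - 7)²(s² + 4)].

Repeated linear + quadratic: P/(s - 7) + Q/(s - 7)² + (Rs + S)/(s² + 4)


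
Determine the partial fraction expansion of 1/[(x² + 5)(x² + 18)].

Coefficient matching gives P = R = 0, Q = 1/(18-5) = 1/13, S = -Q = -1/13
Result: (1/13)/(x² + 5) - (1/13)/(x² + 18)


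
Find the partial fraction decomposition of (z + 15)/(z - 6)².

(z + 15) = P(z - 6) + Q. At z = 6: Q = 1·6 + 15 = 21. Coeff of z: P = 1
Result: 1/(z - 6) + 21/(z - 6)²


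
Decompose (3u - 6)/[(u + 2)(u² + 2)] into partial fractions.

At u=-2: P = (3·(-2) - 6)/((-2)² + 2) = -2. Q = -P = 2, R = 3 - (-2)·P = -1
Result: -2/(u + 2) + (2u - 1)/(u² + 2)


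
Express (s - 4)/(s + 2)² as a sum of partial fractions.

(s - 4) = A(s + 2) + B. At s = -2: B = 1·(-2) - 4 = -6. Coeff of s: A = 1
Result: 1/(s + 2) - 6/(s + 2)²


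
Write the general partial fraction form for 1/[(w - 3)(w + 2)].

Distinct linear factors: P/(w - 3) + Q/(w + 2)


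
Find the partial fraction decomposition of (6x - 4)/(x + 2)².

(6x - 4) = α(x + 2) + β. At x = -2: β = 6·(-2) - 4 = -16. Coeff of x: α = 6
Result: 6/(x + 2) - 16/(x + 2)²


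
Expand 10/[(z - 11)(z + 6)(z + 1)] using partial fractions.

Using cover-up method: P = 5/102, Q = 2/17, R = -1/6
Result: (5/102)/(z - 11) + (2/17)/(z + 6) - (1/6)/(z + 1)


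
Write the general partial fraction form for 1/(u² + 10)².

Repeated quadratic factor: (Pu + Q)/(u² + 10) + (Ru + S)/(u² + 10)²


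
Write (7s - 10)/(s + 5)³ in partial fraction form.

(7s - 10) = α(s + 5)² + β(s + 5) + γ. At s = -5: γ = 7·(-5) - 10 = -45. Coefficients: α = 0, β = 7
Result: 7/(s + 5)² - 45/(s + 5)³


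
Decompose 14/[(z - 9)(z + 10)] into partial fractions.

14/(z - 9)(z + 10) = P/(z - 9) + Q/(z + 10). P = 14/(9 + 10) = 14/19, Q = 14/(-10 - 9) = -14/19
Result: (14/19)/(z - 9) - (14/19)/(z + 10)


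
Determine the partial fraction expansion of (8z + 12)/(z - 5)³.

(8z + 12) = A(z - 5)² + B(z - 5) + C. At z = 5: C = 8·5 + 12 = 52. Coefficients: A = 0, B = 8
Result: 8/(z - 5)² + 52/(z - 5)³


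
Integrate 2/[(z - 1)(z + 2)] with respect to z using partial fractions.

Decompose: 2/[(z - 1)(z + 2)] = (2/3)/(z - 1) - (2/3)/(z + 2). Integrate each term: (2/3) ln|(z - 1)| - (2/3) ln|(z + 2)| + C


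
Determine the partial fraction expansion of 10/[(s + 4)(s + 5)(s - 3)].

Using cover-up method: P = -10/7, Q = 5/4, R = 5/28
Result: (-10/7)/(s + 4) + (5/4)/(s + 5) + (5/28)/(s - 3)
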